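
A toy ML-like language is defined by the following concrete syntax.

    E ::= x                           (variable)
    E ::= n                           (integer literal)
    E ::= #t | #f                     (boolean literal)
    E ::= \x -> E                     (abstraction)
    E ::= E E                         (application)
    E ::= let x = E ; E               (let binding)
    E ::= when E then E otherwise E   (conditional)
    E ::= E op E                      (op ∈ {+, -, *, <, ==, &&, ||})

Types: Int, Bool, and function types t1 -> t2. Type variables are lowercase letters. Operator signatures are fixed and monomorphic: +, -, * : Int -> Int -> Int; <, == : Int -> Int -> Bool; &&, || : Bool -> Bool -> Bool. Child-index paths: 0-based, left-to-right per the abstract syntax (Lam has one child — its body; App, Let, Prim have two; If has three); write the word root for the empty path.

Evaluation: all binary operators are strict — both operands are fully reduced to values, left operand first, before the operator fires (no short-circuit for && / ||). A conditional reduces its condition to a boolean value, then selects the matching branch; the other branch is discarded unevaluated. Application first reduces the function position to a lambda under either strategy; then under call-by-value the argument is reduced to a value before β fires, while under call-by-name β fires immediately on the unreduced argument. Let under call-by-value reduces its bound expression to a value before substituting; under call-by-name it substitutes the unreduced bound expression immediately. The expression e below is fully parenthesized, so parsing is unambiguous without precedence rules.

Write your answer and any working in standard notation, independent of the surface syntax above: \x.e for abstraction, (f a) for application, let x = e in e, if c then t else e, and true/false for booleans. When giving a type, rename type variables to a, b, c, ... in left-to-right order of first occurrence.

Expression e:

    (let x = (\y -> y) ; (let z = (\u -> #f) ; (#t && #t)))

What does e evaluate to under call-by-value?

Derivation:
step 0: (let x = (\y.y) in (let z = (\u.false) in (true && true)))
step 1: [let@root] (let z = (\u.false) in (true && true))
step 2: [let@root] (true && true)
step 3: [delta@root] true

Answer: true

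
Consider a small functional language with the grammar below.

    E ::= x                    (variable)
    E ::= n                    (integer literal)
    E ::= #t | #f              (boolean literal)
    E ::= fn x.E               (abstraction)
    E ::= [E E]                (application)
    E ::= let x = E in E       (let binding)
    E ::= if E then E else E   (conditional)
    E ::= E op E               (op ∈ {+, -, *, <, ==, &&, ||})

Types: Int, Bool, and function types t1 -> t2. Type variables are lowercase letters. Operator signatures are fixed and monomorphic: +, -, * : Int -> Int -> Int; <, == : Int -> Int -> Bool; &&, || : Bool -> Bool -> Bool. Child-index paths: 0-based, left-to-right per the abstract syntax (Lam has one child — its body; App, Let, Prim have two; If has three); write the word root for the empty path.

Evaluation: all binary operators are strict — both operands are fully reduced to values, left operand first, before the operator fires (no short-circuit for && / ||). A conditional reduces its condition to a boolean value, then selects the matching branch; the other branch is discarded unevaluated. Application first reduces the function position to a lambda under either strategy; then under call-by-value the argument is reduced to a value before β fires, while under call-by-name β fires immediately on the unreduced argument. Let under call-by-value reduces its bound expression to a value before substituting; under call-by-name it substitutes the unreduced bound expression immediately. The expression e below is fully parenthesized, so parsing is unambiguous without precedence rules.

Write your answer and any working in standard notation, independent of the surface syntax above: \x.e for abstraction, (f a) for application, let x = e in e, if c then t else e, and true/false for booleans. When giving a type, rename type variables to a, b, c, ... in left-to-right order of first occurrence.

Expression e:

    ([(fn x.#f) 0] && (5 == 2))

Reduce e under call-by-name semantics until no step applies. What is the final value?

Answer: false

Derivation:
step 0: (((\x.false) 0) && (5 == 2))
step 1: [beta@0] (false && (5 == 2))
step 2: [delta@1] (false && false)
step 3: [delta@root] false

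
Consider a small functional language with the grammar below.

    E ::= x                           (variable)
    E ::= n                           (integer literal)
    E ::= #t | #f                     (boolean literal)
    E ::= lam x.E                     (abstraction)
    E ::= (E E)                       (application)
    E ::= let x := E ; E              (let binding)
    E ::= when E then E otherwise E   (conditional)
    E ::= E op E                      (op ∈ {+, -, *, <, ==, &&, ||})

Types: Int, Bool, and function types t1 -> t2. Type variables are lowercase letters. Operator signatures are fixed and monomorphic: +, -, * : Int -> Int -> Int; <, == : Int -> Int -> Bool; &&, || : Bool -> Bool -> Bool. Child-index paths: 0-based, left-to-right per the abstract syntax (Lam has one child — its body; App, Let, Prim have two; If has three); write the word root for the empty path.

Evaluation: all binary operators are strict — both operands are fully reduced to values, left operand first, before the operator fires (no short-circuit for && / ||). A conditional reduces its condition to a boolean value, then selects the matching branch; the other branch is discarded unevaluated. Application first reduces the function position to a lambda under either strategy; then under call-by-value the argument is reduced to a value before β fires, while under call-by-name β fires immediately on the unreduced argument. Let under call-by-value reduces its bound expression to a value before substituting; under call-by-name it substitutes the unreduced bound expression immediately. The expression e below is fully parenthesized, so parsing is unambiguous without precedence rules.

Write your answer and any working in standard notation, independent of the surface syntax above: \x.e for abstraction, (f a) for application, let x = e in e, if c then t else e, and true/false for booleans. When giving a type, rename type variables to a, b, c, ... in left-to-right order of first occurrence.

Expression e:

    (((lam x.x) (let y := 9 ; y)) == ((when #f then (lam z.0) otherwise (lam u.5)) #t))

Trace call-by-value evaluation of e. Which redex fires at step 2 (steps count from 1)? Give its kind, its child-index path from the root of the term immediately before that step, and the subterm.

Answer: beta at 0 : ((\x.x) 9)

Trace:
step 0: (((\x.x) (let y = 9 in y)) == ((if false then (\z.0) else (\u.5)) true))
step 1: [let@0.1] (((\x.x) 9) == ((if false then (\z.0) else (\u.5)) true))
step 2: [beta@0] (9 == ((if false then (\z.0) else (\u.5)) true))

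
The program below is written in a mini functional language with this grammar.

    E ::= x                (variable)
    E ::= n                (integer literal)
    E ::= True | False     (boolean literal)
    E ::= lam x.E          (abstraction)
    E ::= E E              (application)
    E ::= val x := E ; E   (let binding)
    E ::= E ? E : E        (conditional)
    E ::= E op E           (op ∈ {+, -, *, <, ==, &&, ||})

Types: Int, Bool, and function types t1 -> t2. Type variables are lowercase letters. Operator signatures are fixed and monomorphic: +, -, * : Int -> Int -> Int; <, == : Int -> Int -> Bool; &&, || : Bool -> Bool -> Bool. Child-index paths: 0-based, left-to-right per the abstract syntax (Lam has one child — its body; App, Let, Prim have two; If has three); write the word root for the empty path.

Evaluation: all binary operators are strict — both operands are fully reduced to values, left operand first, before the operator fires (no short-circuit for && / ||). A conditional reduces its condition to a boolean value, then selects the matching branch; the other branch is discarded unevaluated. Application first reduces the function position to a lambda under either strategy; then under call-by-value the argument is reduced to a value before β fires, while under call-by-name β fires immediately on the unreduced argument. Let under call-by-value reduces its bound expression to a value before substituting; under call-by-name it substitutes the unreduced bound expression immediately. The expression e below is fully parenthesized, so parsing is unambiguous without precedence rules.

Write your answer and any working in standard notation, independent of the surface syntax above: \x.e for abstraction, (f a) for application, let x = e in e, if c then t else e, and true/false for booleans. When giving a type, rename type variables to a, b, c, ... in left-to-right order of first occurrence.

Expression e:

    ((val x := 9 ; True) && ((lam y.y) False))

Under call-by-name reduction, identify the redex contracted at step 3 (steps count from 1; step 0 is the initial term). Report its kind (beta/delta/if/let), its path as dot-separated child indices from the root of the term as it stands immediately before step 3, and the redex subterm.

Derivation:
step 0: ((let x = 9 in true) && ((\y.y) false))
step 1: [let@0] (true && ((\y.y) false))
step 2: [beta@1] (true && false)
step 3: [delta@root] false

Answer: delta at root : (true && false)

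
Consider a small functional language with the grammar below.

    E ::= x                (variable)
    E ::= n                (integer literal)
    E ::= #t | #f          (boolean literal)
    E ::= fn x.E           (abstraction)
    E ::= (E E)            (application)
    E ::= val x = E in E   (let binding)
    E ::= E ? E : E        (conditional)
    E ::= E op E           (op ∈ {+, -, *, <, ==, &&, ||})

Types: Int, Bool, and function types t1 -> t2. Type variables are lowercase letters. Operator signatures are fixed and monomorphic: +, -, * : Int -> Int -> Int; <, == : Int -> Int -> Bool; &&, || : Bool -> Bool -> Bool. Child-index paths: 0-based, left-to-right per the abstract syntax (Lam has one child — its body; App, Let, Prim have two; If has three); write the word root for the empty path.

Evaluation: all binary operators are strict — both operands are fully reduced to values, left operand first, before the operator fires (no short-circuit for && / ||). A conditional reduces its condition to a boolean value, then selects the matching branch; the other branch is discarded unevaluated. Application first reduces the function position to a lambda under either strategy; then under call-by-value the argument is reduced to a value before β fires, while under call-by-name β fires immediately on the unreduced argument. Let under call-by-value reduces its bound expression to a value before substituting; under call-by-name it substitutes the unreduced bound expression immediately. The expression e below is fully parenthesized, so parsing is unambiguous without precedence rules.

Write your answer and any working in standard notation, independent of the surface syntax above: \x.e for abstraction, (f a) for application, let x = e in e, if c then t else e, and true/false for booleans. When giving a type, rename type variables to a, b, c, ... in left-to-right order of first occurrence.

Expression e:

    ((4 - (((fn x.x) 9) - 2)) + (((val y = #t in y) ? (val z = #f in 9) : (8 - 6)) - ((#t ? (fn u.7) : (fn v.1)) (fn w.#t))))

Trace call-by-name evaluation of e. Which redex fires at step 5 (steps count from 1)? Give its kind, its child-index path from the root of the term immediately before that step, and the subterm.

Answer: if at 1.0 : (if true then (let z = false in 9) else (8 - 6))

Working:
step 0: ((4 - (((\x.x) 9) - 2)) + ((if (let y = true in y) then (let z = false in 9) else (8 - 6)) - ((if true then (\u.7) else (\v.1)) (\w.true))))
step 1: [beta@0.1.0] ((4 - (9 - 2)) + ((if (let y = true in y) then (let z = false in 9) else (8 - 6)) - ((if true then (\u.7) else (\v.1)) (\w.true))))
step 2: [delta@0.1] ((4 - 7) + ((if (let y = true in y) then (let z = false in 9) else (8 - 6)) - ((if true then (\u.7) else (\v.1)) (\w.true))))
step 3: [delta@0] (-3 + ((if (let y = true in y) then (let z = false in 9) else (8 - 6)) - ((if true then (\u.7) else (\v.1)) (\w.true))))
step 4: [let@1.0.0] (-3 + ((if true then (let z = false in 9) else (8 - 6)) - ((if true then (\u.7) else (\v.1)) (\w.true))))
step 5: [if@1.0] (-3 + ((let z = false in 9) - ((if true then (\u.7) else (\v.1)) (\w.true))))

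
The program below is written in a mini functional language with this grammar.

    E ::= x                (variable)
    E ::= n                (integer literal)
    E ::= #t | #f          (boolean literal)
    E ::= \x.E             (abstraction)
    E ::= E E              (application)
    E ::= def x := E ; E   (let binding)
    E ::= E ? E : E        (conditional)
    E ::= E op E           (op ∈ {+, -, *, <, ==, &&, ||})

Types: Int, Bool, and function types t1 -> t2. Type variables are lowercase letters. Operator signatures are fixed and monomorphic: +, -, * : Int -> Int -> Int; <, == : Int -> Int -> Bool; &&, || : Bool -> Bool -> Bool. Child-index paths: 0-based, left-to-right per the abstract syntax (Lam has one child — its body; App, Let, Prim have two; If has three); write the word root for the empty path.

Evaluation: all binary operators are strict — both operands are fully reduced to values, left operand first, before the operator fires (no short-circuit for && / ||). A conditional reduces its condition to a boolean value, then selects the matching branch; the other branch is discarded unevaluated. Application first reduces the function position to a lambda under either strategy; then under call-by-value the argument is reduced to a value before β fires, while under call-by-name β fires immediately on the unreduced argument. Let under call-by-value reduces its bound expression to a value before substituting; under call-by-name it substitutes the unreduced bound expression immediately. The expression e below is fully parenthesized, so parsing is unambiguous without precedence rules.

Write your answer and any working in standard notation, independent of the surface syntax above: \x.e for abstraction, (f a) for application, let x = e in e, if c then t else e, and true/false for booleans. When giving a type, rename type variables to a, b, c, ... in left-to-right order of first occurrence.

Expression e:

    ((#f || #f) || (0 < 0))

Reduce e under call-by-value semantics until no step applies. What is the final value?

Derivation:
step 0: ((false || false) || (0 < 0))
step 1: [delta@0] (false || (0 < 0))
step 2: [delta@1] (false || false)
step 3: [delta@root] false

Answer: false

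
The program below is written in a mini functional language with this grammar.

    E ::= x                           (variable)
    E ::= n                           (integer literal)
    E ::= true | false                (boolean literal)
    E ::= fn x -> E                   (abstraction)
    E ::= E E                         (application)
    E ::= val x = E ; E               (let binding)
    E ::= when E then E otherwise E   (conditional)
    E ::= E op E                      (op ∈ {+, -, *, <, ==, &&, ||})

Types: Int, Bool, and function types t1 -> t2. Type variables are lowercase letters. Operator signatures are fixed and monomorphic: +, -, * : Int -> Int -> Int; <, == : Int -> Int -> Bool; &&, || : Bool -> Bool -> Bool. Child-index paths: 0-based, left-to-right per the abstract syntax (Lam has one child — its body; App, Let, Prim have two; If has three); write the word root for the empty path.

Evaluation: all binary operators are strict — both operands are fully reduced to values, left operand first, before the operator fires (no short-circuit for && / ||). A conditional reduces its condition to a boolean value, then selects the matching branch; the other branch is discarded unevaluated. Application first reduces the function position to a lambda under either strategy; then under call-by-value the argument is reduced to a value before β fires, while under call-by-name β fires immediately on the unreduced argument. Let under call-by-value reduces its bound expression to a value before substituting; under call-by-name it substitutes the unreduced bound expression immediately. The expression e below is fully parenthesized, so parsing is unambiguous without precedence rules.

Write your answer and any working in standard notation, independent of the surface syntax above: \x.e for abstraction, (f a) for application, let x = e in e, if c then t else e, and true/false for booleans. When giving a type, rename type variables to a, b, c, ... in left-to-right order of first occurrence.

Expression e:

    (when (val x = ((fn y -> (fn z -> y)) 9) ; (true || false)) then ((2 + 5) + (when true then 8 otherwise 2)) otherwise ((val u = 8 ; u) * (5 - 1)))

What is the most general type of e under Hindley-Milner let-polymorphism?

Answer: Int

Working:
y : a
\z._ : b -> a
\y._ : a -> b -> a
  unify a -> b -> a ~ Int -> c
  unify a ~ Int
  unify b -> Int ~ c
_ _ : b -> Int
let x : forall. b -> Int
  unify Bool ~ Bool
  unify Bool ~ Bool
  unify Bool ~ Bool
  unify Int ~ Int
  unify Int ~ Int
  unify Int ~ Int
  unify Bool ~ Bool
  unify Int ~ Int
  unify Int ~ Int
let u : Int
u : Int
  unify Int ~ Int
  unify Int ~ Int
  unify Int ~ Int
  unify Int ~ Int
  unify Int ~ Int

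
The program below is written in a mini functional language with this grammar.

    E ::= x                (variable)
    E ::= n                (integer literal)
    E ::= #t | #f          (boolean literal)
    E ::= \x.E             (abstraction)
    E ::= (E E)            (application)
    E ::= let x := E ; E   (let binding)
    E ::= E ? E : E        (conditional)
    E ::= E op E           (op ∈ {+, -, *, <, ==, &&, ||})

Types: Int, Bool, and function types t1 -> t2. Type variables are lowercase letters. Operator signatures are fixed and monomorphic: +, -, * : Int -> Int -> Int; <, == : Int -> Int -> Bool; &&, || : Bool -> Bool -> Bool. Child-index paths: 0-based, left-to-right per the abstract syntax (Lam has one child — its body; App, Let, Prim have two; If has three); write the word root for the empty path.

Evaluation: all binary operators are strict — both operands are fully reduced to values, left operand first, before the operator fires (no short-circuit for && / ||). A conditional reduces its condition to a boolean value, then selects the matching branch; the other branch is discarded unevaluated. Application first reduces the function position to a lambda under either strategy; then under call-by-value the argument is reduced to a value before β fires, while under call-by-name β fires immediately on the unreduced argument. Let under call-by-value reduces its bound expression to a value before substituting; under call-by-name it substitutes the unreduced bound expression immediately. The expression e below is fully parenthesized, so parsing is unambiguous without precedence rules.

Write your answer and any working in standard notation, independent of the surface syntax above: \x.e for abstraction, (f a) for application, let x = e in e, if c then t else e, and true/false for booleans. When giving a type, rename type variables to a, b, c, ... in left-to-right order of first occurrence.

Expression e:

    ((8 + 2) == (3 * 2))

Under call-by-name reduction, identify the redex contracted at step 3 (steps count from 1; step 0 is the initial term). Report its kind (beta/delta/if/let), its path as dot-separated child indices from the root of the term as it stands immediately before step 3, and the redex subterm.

Answer: delta at root : (10 == 6)

Working:
step 0: ((8 + 2) == (3 * 2))
step 1: [delta@0] (10 == (3 * 2))
step 2: [delta@1] (10 == 6)
step 3: [delta@root] false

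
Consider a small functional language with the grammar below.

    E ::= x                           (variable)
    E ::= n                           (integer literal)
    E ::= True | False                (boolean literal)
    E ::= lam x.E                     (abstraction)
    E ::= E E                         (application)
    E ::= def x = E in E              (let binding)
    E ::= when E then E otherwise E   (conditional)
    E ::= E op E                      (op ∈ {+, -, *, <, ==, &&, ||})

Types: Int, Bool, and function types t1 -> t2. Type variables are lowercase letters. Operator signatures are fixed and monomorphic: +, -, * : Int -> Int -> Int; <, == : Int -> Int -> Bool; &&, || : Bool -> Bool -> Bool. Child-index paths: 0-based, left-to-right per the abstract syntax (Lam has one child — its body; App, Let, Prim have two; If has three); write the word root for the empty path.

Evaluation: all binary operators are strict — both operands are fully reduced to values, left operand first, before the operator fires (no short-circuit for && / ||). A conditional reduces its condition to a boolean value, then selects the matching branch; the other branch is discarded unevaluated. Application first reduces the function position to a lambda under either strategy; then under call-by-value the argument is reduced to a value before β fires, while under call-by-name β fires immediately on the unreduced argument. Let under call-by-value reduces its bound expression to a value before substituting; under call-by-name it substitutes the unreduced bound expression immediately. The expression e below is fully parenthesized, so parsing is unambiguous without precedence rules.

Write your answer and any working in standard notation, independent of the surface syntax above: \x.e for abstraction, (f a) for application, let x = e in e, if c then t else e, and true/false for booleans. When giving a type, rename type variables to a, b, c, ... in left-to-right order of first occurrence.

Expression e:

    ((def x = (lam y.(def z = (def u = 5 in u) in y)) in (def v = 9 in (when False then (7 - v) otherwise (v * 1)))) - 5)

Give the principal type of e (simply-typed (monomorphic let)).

Trace:
let u : Int
u : Int
let z : Int
y : a
\y._ : a -> a
let x : a -> a
let v : Int
  unify Bool ~ Bool
  unify Int ~ Int
v : Int
  unify Int ~ Int
v : Int
  unify Int ~ Int
  unify Int ~ Int
  unify Int ~ Int
  unify Int ~ Int
  unify Int ~ Int

Answer: Int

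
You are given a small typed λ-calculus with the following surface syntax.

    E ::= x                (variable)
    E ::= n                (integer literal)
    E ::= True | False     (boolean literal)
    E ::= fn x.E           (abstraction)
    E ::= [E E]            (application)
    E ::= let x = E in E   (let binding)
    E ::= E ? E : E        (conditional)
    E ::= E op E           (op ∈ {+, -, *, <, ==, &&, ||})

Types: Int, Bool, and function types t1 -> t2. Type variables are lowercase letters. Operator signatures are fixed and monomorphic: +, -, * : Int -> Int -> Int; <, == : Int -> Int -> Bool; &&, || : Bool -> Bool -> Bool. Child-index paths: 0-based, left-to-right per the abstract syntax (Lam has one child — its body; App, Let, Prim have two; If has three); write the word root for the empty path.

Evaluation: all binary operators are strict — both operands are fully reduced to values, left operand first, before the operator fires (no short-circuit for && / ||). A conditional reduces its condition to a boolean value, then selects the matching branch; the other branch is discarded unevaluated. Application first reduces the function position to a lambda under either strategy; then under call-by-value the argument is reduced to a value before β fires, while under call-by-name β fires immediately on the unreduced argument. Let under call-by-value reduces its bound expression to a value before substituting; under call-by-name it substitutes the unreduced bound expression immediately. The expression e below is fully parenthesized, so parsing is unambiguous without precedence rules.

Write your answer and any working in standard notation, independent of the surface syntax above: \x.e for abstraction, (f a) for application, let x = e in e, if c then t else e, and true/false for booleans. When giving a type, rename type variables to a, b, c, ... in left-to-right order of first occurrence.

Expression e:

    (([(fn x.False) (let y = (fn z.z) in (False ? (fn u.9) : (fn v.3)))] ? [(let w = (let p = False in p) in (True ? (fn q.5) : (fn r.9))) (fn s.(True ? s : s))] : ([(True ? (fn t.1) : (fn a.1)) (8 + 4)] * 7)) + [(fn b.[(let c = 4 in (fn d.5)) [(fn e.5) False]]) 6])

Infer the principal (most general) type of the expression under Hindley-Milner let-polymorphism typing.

Trace:
\x._ : a -> Bool
z : b
\z._ : b -> b
let y : forall. b -> b
  unify Bool ~ Bool
\u._ : c -> Int
\v._ : d -> Int
  unify c -> Int ~ d -> Int
  unify c ~ d
  unify Int ~ Int
  unify a -> Bool ~ (d -> Int) -> e
  unify a ~ d -> Int
  unify Bool ~ e
_ _ : Bool
  unify Bool ~ Bool
let p : Bool
p : Bool
let w : Bool
  unify Bool ~ Bool
\q._ : f -> Int
\r._ : g -> Int
  unify f -> Int ~ g -> Int
  unify f ~ g
  unify Int ~ Int
  unify Bool ~ Bool
s : h
s : h
  unify h ~ h
\s._ : h -> h
  unify g -> Int ~ (h -> h) -> i
  unify g ~ h -> h
  unify Int ~ i
_ _ : Int
  unify Bool ~ Bool
\t._ : j -> Int
\a._ : k -> Int
  unify j -> Int ~ k -> Int
  unify j ~ k
  unify Int ~ Int
  unify Int ~ Int
  unify Int ~ Int
  unify k -> Int ~ Int -> l
  unify k ~ Int
  unify Int ~ l
_ _ : Int
  unify Int ~ Int
  unify Int ~ Int
  unify Int ~ Int
  unify Int ~ Int
let c : Int
\d._ : n -> Int
\e._ : o -> Int
  unify o -> Int ~ Bool -> p
  unify o ~ Bool
  unify Int ~ p
_ _ : Int
  unify n -> Int ~ Int -> q
  unify n ~ Int
  unify Int ~ q
_ _ : Int
\b._ : m -> Int
  unify m -> Int ~ Int -> r
  unify m ~ Int
  unify Int ~ r
_ _ : Int
  unify Int ~ Int

Answer: Int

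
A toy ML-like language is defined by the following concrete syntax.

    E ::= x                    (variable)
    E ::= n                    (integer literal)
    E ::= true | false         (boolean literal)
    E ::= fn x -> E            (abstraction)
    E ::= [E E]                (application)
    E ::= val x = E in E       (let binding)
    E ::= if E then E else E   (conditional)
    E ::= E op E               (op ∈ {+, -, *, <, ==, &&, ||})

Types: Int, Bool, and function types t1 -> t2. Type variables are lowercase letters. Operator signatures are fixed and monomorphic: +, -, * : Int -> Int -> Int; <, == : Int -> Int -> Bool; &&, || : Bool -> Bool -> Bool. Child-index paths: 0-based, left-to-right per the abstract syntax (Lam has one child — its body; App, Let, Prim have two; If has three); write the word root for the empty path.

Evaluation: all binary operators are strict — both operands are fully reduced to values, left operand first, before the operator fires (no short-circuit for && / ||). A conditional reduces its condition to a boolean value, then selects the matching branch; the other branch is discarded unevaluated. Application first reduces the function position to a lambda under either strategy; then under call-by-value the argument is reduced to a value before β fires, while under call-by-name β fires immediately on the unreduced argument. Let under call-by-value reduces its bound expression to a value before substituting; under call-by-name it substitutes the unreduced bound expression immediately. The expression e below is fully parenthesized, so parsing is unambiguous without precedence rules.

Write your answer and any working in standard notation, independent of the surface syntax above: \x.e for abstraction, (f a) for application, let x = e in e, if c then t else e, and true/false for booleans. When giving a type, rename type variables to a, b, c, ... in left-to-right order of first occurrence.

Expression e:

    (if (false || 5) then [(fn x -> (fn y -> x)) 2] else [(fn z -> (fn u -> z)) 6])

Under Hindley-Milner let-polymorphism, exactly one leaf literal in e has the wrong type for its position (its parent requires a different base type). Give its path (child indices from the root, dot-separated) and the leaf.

Working:
  unify Bool ~ Bool
  unify Int ~ Bool
  FAIL: mismatch Int ~ Bool

Answer: 0.1 : 5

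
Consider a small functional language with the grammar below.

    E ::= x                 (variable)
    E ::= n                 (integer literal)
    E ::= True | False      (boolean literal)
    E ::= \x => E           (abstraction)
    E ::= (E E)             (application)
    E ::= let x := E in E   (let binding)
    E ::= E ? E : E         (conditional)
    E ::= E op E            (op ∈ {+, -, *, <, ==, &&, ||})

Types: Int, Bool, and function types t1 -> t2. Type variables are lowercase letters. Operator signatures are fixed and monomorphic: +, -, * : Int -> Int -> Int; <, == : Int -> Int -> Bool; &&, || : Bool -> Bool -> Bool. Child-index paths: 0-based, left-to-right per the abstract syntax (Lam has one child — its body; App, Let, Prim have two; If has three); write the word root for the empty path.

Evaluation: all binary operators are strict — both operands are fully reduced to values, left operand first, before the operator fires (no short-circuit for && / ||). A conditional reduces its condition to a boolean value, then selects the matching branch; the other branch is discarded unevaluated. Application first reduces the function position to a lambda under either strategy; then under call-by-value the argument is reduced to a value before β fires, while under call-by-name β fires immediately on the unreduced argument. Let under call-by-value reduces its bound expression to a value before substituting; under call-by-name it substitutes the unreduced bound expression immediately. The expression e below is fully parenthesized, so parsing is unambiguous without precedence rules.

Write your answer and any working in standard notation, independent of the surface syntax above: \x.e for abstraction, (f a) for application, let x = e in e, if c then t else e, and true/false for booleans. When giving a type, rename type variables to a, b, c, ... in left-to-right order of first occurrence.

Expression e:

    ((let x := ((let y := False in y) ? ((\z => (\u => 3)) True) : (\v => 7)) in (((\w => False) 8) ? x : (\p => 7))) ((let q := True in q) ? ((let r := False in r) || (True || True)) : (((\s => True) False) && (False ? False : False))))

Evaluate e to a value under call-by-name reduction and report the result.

Answer: 7

Trace:
step 0: ((let x = (if (let y = false in y) then ((\z.(\u.3)) true) else (\v.7)) in (if ((\w.false) 8) then x else (\p.7))) (if (let q = true in q) then ((let r = false in r) || (true || true)) else (((\s.true) false) && (if false then false else false))))
step 1: [let@0] ((if ((\w.false) 8) then (if (let y = false in y) then ((\z.(\u.3)) true) else (\v.7)) else (\p.7)) (if (let q = true in q) then ((let r = false in r) || (true || true)) else (((\s.true) false) && (if false then false else false))))
step 2: [beta@0.0] ((if false then (if (let y = false in y) then ((\z.(\u.3)) true) else (\v.7)) else (\p.7)) (if (let q = true in q) then ((let r = false in r) || (true || true)) else (((\s.true) false) && (if false then false else false))))
step 3: [if@0] ((\p.7) (if (let q = true in q) then ((let r = false in r) || (true || true)) else (((\s.true) false) && (if false then false else false))))
step 4: [beta@root] 7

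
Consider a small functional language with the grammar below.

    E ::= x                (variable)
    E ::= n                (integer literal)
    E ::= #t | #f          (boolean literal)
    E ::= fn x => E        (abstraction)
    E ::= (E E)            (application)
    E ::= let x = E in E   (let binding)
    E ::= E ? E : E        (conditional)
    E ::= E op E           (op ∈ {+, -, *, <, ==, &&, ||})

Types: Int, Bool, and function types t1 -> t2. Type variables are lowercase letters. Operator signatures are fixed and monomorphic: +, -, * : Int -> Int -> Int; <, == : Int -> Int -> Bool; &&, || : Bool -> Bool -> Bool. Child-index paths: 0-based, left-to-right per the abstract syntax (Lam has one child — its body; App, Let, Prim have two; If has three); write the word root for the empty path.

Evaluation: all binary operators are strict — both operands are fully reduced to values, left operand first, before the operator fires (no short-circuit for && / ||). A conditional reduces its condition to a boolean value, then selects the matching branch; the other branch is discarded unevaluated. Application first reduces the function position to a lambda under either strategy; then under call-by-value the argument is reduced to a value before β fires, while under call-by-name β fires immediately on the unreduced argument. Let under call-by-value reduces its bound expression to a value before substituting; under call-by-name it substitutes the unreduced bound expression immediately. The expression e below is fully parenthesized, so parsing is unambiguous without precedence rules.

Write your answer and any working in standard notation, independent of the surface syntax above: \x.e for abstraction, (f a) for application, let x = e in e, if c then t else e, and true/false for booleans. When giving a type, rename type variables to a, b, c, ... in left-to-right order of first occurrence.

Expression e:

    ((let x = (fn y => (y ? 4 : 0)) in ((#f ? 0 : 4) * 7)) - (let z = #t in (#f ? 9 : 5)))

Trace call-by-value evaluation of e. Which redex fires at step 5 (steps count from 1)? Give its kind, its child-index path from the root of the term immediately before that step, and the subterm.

Working:
step 0: ((let x = (\y.(if y then 4 else 0)) in ((if false then 0 else 4) * 7)) - (let z = true in (if false then 9 else 5)))
step 1: [let@0] (((if false then 0 else 4) * 7) - (let z = true in (if false then 9 else 5)))
step 2: [if@0.0] ((4 * 7) - (let z = true in (if false then 9 else 5)))
step 3: [delta@0] (28 - (let z = true in (if false then 9 else 5)))
step 4: [let@1] (28 - (if false then 9 else 5))
step 5: [if@1] (28 - 5)

Answer: if at 1 : (if false then 9 else 5)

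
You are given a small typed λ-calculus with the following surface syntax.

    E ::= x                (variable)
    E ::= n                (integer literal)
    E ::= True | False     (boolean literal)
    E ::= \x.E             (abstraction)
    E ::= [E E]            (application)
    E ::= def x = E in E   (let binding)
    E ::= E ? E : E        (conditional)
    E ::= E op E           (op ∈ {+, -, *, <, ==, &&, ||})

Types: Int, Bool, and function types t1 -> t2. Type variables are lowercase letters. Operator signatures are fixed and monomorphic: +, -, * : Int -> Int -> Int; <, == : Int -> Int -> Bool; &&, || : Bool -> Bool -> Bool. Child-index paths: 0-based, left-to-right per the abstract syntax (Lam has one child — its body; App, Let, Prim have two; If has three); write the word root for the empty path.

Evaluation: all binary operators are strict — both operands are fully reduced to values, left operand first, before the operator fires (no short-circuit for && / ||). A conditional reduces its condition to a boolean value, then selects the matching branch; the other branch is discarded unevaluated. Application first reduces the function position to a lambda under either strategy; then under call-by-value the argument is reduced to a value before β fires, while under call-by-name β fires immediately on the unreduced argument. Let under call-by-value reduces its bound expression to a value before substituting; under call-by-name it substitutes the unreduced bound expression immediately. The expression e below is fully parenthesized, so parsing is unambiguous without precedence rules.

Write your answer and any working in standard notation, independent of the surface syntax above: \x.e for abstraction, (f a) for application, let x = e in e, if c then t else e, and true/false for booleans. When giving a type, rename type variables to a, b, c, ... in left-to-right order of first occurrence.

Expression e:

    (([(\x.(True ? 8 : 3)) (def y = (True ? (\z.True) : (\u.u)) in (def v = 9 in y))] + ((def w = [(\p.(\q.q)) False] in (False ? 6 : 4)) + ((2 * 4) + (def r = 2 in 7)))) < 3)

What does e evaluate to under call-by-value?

Answer: false

Working:
step 0: ((((\x.(if true then 8 else 3)) (let y = (if true then (\z.true) else (\u.u)) in (let v = 9 in y))) + ((let w = ((\p.(\q.q)) false) in (if false then 6 else 4)) + ((2 * 4) + (let r = 2 in 7)))) < 3)
step 1: [if@0.0.1.0] ((((\x.(if true then 8 else 3)) (let y = (\z.true) in (let v = 9 in y))) + ((let w = ((\p.(\q.q)) false) in (if false then 6 else 4)) + ((2 * 4) + (let r = 2 in 7)))) < 3)
step 2: [let@0.0.1] ((((\x.(if true then 8 else 3)) (let v = 9 in (\z.true))) + ((let w = ((\p.(\q.q)) false) in (if false then 6 else 4)) + ((2 * 4) + (let r = 2 in 7)))) < 3)
step 3: [let@0.0.1] ((((\x.(if true then 8 else 3)) (\z.true)) + ((let w = ((\p.(\q.q)) false) in (if false then 6 else 4)) + ((2 * 4) + (let r = 2 in 7)))) < 3)
step 4: [beta@0.0] (((if true then 8 else 3) + ((let w = ((\p.(\q.q)) false) in (if false then 6 else 4)) + ((2 * 4) + (let r = 2 in 7)))) < 3)
step 5: [if@0.0] ((8 + ((let w = ((\p.(\q.q)) false) in (if false then 6 else 4)) + ((2 * 4) + (let r = 2 in 7)))) < 3)
step 6: [beta@0.1.0.0] ((8 + ((let w = (\q.q) in (if false then 6 else 4)) + ((2 * 4) + (let r = 2 in 7)))) < 3)
step 7: [let@0.1.0] ((8 + ((if false then 6 else 4) + ((2 * 4) + (let r = 2 in 7)))) < 3)
step 8: [if@0.1.0] ((8 + (4 + ((2 * 4) + (let r = 2 in 7)))) < 3)
step 9: [delta@0.1.1.0] ((8 + (4 + (8 + (let r = 2 in 7)))) < 3)
step 10: [let@0.1.1.1] ((8 + (4 + (8 + 7))) < 3)
step 11: [delta@0.1.1] ((8 + (4 + 15)) < 3)
step 12: [delta@0.1] ((8 + 19) < 3)
step 13: [delta@0] (27 < 3)
step 14: [delta@root] false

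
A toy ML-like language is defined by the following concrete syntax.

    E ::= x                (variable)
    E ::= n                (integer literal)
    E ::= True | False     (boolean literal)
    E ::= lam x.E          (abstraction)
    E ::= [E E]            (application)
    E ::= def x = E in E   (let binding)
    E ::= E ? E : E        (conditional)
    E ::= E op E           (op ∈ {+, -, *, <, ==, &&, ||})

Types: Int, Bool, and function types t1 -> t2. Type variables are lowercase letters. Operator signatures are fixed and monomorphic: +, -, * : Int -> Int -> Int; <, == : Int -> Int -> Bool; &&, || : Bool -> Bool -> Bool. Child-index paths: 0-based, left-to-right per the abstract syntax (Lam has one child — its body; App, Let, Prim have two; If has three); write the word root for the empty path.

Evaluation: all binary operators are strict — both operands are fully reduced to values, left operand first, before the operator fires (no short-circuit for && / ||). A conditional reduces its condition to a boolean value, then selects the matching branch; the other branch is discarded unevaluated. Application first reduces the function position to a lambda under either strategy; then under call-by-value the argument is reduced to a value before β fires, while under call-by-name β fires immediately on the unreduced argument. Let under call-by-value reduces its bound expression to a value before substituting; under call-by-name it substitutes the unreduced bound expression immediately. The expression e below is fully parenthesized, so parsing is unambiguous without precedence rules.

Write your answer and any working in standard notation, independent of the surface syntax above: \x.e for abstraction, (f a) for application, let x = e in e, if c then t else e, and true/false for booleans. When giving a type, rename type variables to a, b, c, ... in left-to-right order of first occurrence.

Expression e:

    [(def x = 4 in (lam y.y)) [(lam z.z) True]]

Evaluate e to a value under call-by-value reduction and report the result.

Answer: true

Trace:
step 0: ((let x = 4 in (\y.y)) ((\z.z) true))
step 1: [let@0] ((\y.y) ((\z.z) true))
step 2: [beta@1] ((\y.y) true)
step 3: [beta@root] true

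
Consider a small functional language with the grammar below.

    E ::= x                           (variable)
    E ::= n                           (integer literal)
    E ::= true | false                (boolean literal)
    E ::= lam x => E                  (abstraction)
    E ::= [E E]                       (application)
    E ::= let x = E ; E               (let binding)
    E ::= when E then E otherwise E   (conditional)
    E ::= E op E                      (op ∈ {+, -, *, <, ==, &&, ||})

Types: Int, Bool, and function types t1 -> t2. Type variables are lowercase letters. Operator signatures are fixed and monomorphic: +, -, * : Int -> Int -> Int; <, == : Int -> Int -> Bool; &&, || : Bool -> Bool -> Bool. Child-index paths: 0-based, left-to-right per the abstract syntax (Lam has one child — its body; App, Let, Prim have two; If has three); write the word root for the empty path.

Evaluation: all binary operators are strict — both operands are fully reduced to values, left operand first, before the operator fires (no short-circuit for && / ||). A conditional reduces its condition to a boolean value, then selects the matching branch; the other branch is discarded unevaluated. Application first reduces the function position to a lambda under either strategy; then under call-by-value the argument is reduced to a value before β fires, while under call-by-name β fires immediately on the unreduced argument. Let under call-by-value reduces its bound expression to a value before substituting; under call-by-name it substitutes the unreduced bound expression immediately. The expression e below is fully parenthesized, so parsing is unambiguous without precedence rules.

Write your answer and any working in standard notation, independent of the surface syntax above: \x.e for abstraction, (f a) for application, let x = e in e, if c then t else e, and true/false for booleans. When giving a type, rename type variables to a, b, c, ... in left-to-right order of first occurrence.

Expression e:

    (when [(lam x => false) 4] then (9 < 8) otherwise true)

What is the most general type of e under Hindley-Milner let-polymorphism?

Working:
\x._ : a -> Bool
  unify a -> Bool ~ Int -> b
  unify a ~ Int
  unify Bool ~ b
_ _ : Bool
  unify Bool ~ Bool
  unify Int ~ Int
  unify Int ~ Int
  unify Bool ~ Bool

Answer: Bool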